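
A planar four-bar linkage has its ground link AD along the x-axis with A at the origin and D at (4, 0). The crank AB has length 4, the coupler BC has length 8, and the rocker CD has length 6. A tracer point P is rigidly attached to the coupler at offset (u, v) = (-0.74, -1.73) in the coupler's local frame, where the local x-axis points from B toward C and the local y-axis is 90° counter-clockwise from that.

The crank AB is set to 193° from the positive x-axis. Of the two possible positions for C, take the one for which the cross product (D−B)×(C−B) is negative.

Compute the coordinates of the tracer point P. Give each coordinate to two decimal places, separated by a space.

-5.54 -1.82

A=(0,0), D=(4.00,0)
B = A + 4.00·(cos193°, sin193°) = (-3.8975, -0.8998)
|BD| = 7.9486
circle(B,8.00) ∩ circle(D,6.00): a=5.7356, h=5.5770
  candidates: C₊=(1.1699,5.2906) cross=44.329; C₋=(2.4326,-5.7917) cross=-44.329
  mode - wants cross < 0 → take C=(2.4326,-5.7917) (cross=-44.329)
ex = (C−B)/|BC| = (0.7913,-0.6115); ey = (0.6115,0.7913)
P = B + -0.74·ex + -1.73·ey = (-5.5409,-1.8162)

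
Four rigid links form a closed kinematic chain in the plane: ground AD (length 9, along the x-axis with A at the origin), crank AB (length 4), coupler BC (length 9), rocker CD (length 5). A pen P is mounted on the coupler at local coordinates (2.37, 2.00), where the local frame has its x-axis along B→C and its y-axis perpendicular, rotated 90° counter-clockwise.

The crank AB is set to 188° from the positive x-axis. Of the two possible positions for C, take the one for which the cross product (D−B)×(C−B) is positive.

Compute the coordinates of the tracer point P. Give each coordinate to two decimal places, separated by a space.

-2.35 2.10

A=(0,0), D=(9.00,0)
B = A + 4.00·(cos188°, sin188°) = (-3.9611, -0.5567)
|BD| = 12.9730
circle(B,9.00) ∩ circle(D,5.00): a=8.6448, h=2.5034
  candidates: C₊=(4.5684,2.3153) cross=32.476; C₋=(4.7832,-2.6868) cross=-32.476
  mode + wants cross > 0 → take C=(4.5684,2.3153) (cross=32.476)
ex = (C−B)/|BC| = (0.9477,0.3191); ey = (-0.3191,0.9477)
P = B + 2.37·ex + 2.00·ey = (-2.3532,2.0950)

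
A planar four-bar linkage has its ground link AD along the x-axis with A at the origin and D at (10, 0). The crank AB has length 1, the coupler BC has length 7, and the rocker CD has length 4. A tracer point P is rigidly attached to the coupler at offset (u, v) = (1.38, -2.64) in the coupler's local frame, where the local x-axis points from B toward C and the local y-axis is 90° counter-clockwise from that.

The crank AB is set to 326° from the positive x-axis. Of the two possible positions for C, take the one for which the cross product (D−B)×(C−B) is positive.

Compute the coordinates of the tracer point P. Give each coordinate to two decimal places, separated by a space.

A=(0,0), D=(10.00,0)
B = A + 1.00·(cos326°, sin326°) = (0.8290, -0.5592)
|BD| = 9.1880
circle(B,7.00) ∩ circle(D,4.00): a=6.3898, h=2.8584
  candidates: C₊=(7.0330,2.6828) cross=26.263; C₋=(7.3810,-3.0234) cross=-26.263
  mode + wants cross > 0 → take C=(7.0330,2.6828) (cross=26.263)
ex = (C−B)/|BC| = (0.8863,0.4631); ey = (-0.4631,0.8863)
P = B + 1.38·ex + -2.64·ey = (3.2748,-2.2599)

3.27 -2.26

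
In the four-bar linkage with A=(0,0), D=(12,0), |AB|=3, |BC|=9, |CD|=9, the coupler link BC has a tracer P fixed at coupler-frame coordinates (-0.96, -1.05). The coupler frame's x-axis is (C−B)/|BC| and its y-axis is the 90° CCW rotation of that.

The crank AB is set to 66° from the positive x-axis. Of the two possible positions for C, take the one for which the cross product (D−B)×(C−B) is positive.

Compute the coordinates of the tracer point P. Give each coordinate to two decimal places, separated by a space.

1.10 1.32

A=(0,0), D=(12.00,0)
B = A + 3.00·(cos66°, sin66°) = (1.2202, 2.7406)
|BD| = 11.1227
circle(B,9.00) ∩ circle(D,9.00): a=5.5614, h=7.0761
  candidates: C₊=(8.3537,8.2283) cross=78.706; C₋=(4.8666,-5.4876) cross=-78.706
  mode + wants cross > 0 → take C=(8.3537,8.2283) (cross=78.706)
ex = (C−B)/|BC| = (0.7926,0.6097); ey = (-0.6097,0.7926)
P = B + -0.96·ex + -1.05·ey = (1.0995,1.3231)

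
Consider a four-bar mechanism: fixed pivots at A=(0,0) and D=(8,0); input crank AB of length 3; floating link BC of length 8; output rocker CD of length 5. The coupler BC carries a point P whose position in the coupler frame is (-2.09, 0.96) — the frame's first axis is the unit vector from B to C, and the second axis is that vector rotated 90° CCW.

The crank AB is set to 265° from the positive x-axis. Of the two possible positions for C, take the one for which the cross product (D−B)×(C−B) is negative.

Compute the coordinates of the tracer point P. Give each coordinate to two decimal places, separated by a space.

A=(0,0), D=(8.00,0)
B = A + 3.00·(cos265°, sin265°) = (-0.2615, -2.9886)
|BD| = 8.7854
circle(B,8.00) ∩ circle(D,5.00): a=6.6123, h=4.5031
  candidates: C₊=(4.4247,3.4953) cross=39.561; C₋=(7.4883,-4.9737) cross=-39.561
  mode - wants cross < 0 → take C=(7.4883,-4.9737) (cross=-39.561)
ex = (C−B)/|BC| = (0.9687,-0.2481); ey = (0.2481,0.9687)
P = B + -2.09·ex + 0.96·ey = (-2.0479,-1.5400)

-2.05 -1.54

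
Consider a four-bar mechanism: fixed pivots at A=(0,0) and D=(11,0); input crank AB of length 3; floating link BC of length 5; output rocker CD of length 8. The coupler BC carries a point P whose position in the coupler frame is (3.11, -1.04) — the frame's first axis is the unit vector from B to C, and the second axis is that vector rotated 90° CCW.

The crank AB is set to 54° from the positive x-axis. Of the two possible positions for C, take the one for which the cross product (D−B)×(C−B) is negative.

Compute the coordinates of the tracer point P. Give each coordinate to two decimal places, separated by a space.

1.76 -0.85

A=(0,0), D=(11.00,0)
B = A + 3.00·(cos54°, sin54°) = (1.7634, 2.4271)
|BD| = 9.5502
circle(B,5.00) ∩ circle(D,8.00): a=2.7333, h=4.1868
  candidates: C₊=(5.4709,5.7818) cross=39.985; C₋=(3.3429,-2.3169) cross=-39.985
  mode - wants cross < 0 → take C=(3.3429,-2.3169) (cross=-39.985)
ex = (C−B)/|BC| = (0.3159,-0.9488); ey = (0.9488,0.3159)
P = B + 3.11·ex + -1.04·ey = (1.7591,-0.8522)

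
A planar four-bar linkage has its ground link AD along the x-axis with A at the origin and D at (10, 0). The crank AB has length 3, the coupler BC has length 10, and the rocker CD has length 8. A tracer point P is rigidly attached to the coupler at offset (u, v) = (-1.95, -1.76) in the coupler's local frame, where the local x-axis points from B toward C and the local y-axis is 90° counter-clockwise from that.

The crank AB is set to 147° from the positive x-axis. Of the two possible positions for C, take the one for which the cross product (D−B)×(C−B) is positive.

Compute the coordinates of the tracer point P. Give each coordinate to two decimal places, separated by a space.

A=(0,0), D=(10.00,0)
B = A + 3.00·(cos147°, sin147°) = (-2.5160, 1.6339)
|BD| = 12.6222
circle(B,10.00) ∩ circle(D,8.00): a=7.7372, h=6.3353
  candidates: C₊=(5.9761,6.9144) cross=79.966; C₋=(4.3360,-5.6497) cross=-79.966
  mode + wants cross > 0 → take C=(5.9761,6.9144) (cross=79.966)
ex = (C−B)/|BC| = (0.8492,0.5280); ey = (-0.5280,0.8492)
P = B + -1.95·ex + -1.76·ey = (-3.2426,-0.8904)

-3.24 -0.89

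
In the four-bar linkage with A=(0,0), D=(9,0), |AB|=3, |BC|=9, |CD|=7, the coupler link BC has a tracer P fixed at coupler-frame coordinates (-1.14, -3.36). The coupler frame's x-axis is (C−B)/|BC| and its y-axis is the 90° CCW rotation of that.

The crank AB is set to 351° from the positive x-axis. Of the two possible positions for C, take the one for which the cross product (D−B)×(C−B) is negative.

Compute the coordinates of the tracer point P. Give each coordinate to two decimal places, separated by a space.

A=(0,0), D=(9.00,0)
B = A + 3.00·(cos351°, sin351°) = (2.9631, -0.4693)
|BD| = 6.0551
circle(B,9.00) ∩ circle(D,7.00): a=5.6700, h=6.9894
  candidates: C₊=(8.0743,6.9385) cross=42.322; C₋=(9.1577,-6.9982) cross=-42.322
  mode - wants cross < 0 → take C=(9.1577,-6.9982) (cross=-42.322)
ex = (C−B)/|BC| = (0.6883,-0.7254); ey = (0.7254,0.6883)
P = B + -1.14·ex + -3.36·ey = (-0.2590,-1.9550)

-0.26 -1.95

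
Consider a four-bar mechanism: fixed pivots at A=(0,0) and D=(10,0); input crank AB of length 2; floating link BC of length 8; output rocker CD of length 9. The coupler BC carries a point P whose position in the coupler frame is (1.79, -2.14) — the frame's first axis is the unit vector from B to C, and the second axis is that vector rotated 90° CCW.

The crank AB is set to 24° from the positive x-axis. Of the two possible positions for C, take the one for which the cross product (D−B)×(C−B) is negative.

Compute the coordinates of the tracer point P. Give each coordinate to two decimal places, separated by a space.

A=(0,0), D=(10.00,0)
B = A + 2.00·(cos24°, sin24°) = (1.8271, 0.8135)
|BD| = 8.2133
circle(B,8.00) ∩ circle(D,9.00): a=3.0717, h=7.3868
  candidates: C₊=(5.6153,7.8597) cross=60.670; C₋=(4.1521,-6.8412) cross=-60.670
  mode - wants cross < 0 → take C=(4.1521,-6.8412) (cross=-60.670)
ex = (C−B)/|BC| = (0.2906,-0.9568); ey = (0.9568,0.2906)
P = B + 1.79·ex + -2.14·ey = (0.2997,-1.5212)

0.30 -1.52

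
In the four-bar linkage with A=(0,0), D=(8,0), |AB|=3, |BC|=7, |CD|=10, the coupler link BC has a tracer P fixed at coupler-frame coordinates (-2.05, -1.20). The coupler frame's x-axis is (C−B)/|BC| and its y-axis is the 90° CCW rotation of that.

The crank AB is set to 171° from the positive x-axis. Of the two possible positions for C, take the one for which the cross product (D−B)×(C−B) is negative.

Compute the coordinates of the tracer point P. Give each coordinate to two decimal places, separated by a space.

-4.90 1.84

A=(0,0), D=(8.00,0)
B = A + 3.00·(cos171°, sin171°) = (-2.9631, 0.4693)
|BD| = 10.9731
circle(B,7.00) ∩ circle(D,10.00): a=3.1627, h=6.2448
  candidates: C₊=(0.4638,6.5731) cross=68.525; C₋=(-0.0704,-5.9050) cross=-68.525
  mode - wants cross < 0 → take C=(-0.0704,-5.9050) (cross=-68.525)
ex = (C−B)/|BC| = (0.4132,-0.9106); ey = (0.9106,0.4132)
P = B + -2.05·ex + -1.20·ey = (-4.9030,1.8402)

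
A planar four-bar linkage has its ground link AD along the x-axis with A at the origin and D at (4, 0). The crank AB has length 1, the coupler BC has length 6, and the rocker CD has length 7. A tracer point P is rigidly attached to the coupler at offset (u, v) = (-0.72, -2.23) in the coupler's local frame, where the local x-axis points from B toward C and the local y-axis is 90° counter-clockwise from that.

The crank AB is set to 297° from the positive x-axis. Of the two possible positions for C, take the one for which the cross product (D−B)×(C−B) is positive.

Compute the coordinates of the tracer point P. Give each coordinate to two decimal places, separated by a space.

A=(0,0), D=(4.00,0)
B = A + 1.00·(cos297°, sin297°) = (0.4540, -0.8910)
|BD| = 3.6562
circle(B,6.00) ∩ circle(D,7.00): a=0.0503, h=5.9998
  candidates: C₊=(-0.9593,4.9402) cross=21.937; C₋=(1.9649,-6.6976) cross=-21.937
  mode + wants cross > 0 → take C=(-0.9593,4.9402) (cross=21.937)
ex = (C−B)/|BC| = (-0.2356,0.9719); ey = (-0.9719,-0.2356)
P = B + -0.72·ex + -2.23·ey = (2.7908,-1.0655)

2.79 -1.07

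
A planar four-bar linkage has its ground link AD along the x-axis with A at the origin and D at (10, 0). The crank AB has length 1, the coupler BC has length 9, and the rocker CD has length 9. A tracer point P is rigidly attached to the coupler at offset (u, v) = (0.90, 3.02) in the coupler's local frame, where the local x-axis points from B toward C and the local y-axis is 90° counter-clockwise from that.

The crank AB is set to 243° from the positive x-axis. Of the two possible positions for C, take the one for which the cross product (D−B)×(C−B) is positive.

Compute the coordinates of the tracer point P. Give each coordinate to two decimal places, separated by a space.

-2.59 1.43

A=(0,0), D=(10.00,0)
B = A + 1.00·(cos243°, sin243°) = (-0.4540, -0.8910)
|BD| = 10.4919
circle(B,9.00) ∩ circle(D,9.00): a=5.2459, h=7.3130
  candidates: C₊=(4.1520,6.8411) cross=76.727; C₋=(5.3940,-7.7321) cross=-76.727
  mode + wants cross > 0 → take C=(4.1520,6.8411) (cross=76.727)
ex = (C−B)/|BC| = (0.5118,0.8591); ey = (-0.8591,0.5118)
P = B + 0.90·ex + 3.02·ey = (-2.5879,1.4278)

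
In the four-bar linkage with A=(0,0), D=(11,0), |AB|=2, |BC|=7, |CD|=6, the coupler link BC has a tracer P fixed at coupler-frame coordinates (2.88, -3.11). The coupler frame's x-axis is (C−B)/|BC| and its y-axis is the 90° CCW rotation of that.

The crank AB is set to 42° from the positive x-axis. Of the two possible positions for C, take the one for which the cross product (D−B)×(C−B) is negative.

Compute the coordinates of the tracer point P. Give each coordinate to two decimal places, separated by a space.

A=(0,0), D=(11.00,0)
B = A + 2.00·(cos42°, sin42°) = (1.4863, 1.3383)
|BD| = 9.6074
circle(B,7.00) ∩ circle(D,6.00): a=5.4803, h=4.3551
  candidates: C₊=(7.5198,4.8875) cross=41.841; C₋=(6.3065,-3.7377) cross=-41.841
  mode - wants cross < 0 → take C=(6.3065,-3.7377) (cross=-41.841)
ex = (C−B)/|BC| = (0.6886,-0.7251); ey = (0.7251,0.6886)
P = B + 2.88·ex + -3.11·ey = (1.2143,-2.8917)

1.21 -2.89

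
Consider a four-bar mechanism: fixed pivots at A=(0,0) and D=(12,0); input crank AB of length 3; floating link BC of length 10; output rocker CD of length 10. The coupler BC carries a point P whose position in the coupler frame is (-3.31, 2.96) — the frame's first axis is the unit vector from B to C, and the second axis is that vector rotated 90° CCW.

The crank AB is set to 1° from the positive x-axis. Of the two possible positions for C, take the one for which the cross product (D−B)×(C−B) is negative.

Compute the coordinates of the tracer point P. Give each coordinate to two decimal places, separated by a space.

4.18 4.33

A=(0,0), D=(12.00,0)
B = A + 3.00·(cos1°, sin1°) = (2.9995, 0.0524)
|BD| = 9.0006
circle(B,10.00) ∩ circle(D,10.00): a=4.5003, h=8.9301
  candidates: C₊=(7.5517,8.9562) cross=80.377; C₋=(7.4478,-8.9038) cross=-80.377
  mode - wants cross < 0 → take C=(7.4478,-8.9038) (cross=-80.377)
ex = (C−B)/|BC| = (0.4448,-0.8956); ey = (0.8956,0.4448)
P = B + -3.31·ex + 2.96·ey = (4.1782,4.3335)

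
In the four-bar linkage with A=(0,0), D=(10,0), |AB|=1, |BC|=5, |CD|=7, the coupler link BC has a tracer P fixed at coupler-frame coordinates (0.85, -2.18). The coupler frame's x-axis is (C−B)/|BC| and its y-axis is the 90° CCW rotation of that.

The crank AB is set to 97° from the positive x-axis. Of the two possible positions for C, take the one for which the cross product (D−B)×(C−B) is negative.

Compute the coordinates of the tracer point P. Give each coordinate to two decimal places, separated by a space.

A=(0,0), D=(10.00,0)
B = A + 1.00·(cos97°, sin97°) = (-0.1219, 0.9925)
|BD| = 10.1704
circle(B,5.00) ∩ circle(D,7.00): a=3.9053, h=3.1223
  candidates: C₊=(4.0695,3.7188) cross=31.755; C₋=(3.4601,-2.4959) cross=-31.755
  mode - wants cross < 0 → take C=(3.4601,-2.4959) (cross=-31.755)
ex = (C−B)/|BC| = (0.7164,-0.6977); ey = (0.6977,0.7164)
P = B + 0.85·ex + -2.18·ey = (-1.0339,-1.1622)

-1.03 -1.16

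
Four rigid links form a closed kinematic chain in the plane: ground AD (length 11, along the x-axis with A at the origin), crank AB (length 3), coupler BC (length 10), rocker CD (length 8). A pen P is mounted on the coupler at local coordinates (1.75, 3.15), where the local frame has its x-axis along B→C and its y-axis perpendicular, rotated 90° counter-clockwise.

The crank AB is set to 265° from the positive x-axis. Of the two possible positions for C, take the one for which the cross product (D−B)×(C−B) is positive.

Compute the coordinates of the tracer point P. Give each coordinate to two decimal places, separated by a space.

A=(0,0), D=(11.00,0)
B = A + 3.00·(cos265°, sin265°) = (-0.2615, -2.9886)
|BD| = 11.6513
circle(B,10.00) ∩ circle(D,8.00): a=7.3705, h=6.7583
  candidates: C₊=(5.1289,5.4342) cross=78.743; C₋=(8.5960,-7.6303) cross=-78.743
  mode + wants cross > 0 → take C=(5.1289,5.4342) (cross=78.743)
ex = (C−B)/|BC| = (0.5390,0.8423); ey = (-0.8423,0.5390)
P = B + 1.75·ex + 3.15·ey = (-1.9713,0.1834)

-1.97 0.18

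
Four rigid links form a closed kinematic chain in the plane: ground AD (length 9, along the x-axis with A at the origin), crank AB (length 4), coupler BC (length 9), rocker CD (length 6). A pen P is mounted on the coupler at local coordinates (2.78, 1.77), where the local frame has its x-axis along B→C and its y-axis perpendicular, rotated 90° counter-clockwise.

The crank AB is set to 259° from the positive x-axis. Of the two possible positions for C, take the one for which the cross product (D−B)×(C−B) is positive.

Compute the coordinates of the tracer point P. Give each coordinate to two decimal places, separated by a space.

A=(0,0), D=(9.00,0)
B = A + 4.00·(cos259°, sin259°) = (-0.7632, -3.9265)
|BD| = 10.5232
circle(B,9.00) ∩ circle(D,6.00): a=7.3997, h=5.1229
  candidates: C₊=(4.1906,3.5874) cross=53.909; C₋=(8.0136,-5.9184) cross=-53.909
  mode + wants cross > 0 → take C=(4.1906,3.5874) (cross=53.909)
ex = (C−B)/|BC| = (0.5504,0.8349); ey = (-0.8349,0.5504)
P = B + 2.78·ex + 1.77·ey = (-0.7108,-0.6313)

-0.71 -0.63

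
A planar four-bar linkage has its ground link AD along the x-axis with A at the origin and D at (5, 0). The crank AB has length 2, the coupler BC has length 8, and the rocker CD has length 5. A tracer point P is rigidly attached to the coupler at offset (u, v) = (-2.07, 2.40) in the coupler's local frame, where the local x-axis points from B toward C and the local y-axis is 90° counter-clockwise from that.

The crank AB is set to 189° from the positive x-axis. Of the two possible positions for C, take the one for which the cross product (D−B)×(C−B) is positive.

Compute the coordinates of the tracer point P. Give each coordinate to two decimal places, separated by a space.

A=(0,0), D=(5.00,0)
B = A + 2.00·(cos189°, sin189°) = (-1.9754, -0.3129)
|BD| = 6.9824
circle(B,8.00) ∩ circle(D,5.00): a=6.2839, h=4.9510
  candidates: C₊=(4.0804,4.9147) cross=34.570; C₋=(4.5241,-4.9773) cross=-34.570
  mode + wants cross > 0 → take C=(4.0804,4.9147) (cross=34.570)
ex = (C−B)/|BC| = (0.7570,0.6534); ey = (-0.6534,0.7570)
P = B + -2.07·ex + 2.40·ey = (-5.1106,0.1512)

-5.11 0.15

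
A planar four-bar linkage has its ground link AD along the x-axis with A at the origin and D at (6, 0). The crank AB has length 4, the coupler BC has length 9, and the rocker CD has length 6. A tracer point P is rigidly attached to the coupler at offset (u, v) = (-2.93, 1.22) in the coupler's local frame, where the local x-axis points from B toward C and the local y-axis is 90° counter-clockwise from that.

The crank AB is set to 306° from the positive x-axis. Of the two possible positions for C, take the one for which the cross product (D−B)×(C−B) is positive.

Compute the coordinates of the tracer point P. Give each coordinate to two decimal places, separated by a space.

A=(0,0), D=(6.00,0)
B = A + 4.00·(cos306°, sin306°) = (2.3511, -3.2361)
|BD| = 4.8771
circle(B,9.00) ∩ circle(D,6.00): a=7.0519, h=5.5920
  candidates: C₊=(3.9167,5.6267) cross=27.273; C₋=(11.3375,-2.7406) cross=-27.273
  mode + wants cross > 0 → take C=(3.9167,5.6267) (cross=27.273)
ex = (C−B)/|BC| = (0.1740,0.9848); ey = (-0.9848,0.1740)
P = B + -2.93·ex + 1.22·ey = (0.6401,-5.9092)

0.64 -5.91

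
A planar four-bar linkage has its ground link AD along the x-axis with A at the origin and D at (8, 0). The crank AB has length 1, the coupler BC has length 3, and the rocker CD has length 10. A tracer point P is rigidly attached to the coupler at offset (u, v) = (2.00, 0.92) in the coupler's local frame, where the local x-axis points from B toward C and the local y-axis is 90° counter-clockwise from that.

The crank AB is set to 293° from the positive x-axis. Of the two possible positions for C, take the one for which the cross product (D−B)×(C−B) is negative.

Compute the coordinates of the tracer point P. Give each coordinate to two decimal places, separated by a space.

A=(0,0), D=(8.00,0)
B = A + 1.00·(cos293°, sin293°) = (0.3907, -0.9205)
|BD| = 7.6647
circle(B,3.00) ∩ circle(D,10.00): a=-2.1039, h=2.1386
  candidates: C₊=(-1.9548,0.9499) cross=16.392; C₋=(-1.4411,-3.2963) cross=-16.392
  mode - wants cross < 0 → take C=(-1.4411,-3.2963) (cross=-16.392)
ex = (C−B)/|BC| = (-0.6106,-0.7919); ey = (0.7919,-0.6106)
P = B + 2.00·ex + 0.92·ey = (-0.1019,-3.0661)

-0.10 -3.07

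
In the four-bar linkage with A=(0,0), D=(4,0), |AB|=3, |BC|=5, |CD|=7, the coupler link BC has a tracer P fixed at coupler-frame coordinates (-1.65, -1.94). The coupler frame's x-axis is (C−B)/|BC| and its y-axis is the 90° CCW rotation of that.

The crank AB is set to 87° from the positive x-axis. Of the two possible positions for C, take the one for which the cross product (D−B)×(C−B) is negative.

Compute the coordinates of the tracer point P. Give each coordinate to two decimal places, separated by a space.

A=(0,0), D=(4.00,0)
B = A + 3.00·(cos87°, sin87°) = (0.1570, 2.9959)
|BD| = 4.8728
circle(B,5.00) ∩ circle(D,7.00): a=-0.0263, h=4.9999
  candidates: C₊=(3.2104,6.9553) cross=24.364; C₋=(-2.9378,-0.9312) cross=-24.364
  mode - wants cross < 0 → take C=(-2.9378,-0.9312) (cross=-24.364)
ex = (C−B)/|BC| = (-0.6190,-0.7854); ey = (0.7854,-0.6190)
P = B + -1.65·ex + -1.94·ey = (-0.3454,5.4926)

-0.35 5.49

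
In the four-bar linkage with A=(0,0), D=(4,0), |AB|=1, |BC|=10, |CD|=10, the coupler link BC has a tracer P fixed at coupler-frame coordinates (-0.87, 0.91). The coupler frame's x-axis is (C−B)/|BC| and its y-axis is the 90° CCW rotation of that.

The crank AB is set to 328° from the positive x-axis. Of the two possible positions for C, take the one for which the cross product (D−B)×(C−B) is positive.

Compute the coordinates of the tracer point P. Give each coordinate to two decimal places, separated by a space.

-0.06 -1.41

A=(0,0), D=(4.00,0)
B = A + 1.00·(cos328°, sin328°) = (0.8480, -0.5299)
|BD| = 3.1962
circle(B,10.00) ∩ circle(D,10.00): a=1.5981, h=9.8715
  candidates: C₊=(0.7874,9.4699) cross=31.551; C₋=(4.0607,-9.9998) cross=-31.551
  mode + wants cross > 0 → take C=(0.7874,9.4699) (cross=31.551)
ex = (C−B)/|BC| = (-0.0061,1.0000); ey = (-1.0000,-0.0061)
P = B + -0.87·ex + 0.91·ey = (-0.0567,-1.4054)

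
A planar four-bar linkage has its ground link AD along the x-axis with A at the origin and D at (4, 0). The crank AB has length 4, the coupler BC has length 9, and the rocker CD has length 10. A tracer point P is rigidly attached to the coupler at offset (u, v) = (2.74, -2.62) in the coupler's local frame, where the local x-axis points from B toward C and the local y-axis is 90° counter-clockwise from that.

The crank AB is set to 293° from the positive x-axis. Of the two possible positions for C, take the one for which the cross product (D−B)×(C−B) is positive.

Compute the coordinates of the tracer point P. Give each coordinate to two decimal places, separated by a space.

0.75 0.02

A=(0,0), D=(4.00,0)
B = A + 4.00·(cos293°, sin293°) = (1.5629, -3.6820)
|BD| = 4.4155
circle(B,9.00) ∩ circle(D,10.00): a=0.0562, h=8.9998
  candidates: C₊=(-5.9109,1.3322) cross=39.739; C₋=(9.0988,-8.6025) cross=-39.739
  mode + wants cross > 0 → take C=(-5.9109,1.3322) (cross=39.739)
ex = (C−B)/|BC| = (-0.8304,0.5571); ey = (-0.5571,-0.8304)
P = B + 2.74·ex + -2.62·ey = (0.7473,0.0202)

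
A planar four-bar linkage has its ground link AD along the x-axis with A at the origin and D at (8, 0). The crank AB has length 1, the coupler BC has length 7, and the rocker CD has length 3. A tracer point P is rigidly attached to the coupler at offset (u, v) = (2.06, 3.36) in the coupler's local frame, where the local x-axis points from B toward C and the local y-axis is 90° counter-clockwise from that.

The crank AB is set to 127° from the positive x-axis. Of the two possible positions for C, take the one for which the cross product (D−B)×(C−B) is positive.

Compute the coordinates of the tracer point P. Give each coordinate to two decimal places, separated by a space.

A=(0,0), D=(8.00,0)
B = A + 1.00·(cos127°, sin127°) = (-0.6018, 0.7986)
|BD| = 8.6388
circle(B,7.00) ∩ circle(D,3.00): a=6.6345, h=2.2322
  candidates: C₊=(6.2107,2.4080) cross=19.284; C₋=(5.7979,-2.0374) cross=-19.284
  mode + wants cross > 0 → take C=(6.2107,2.4080) (cross=19.284)
ex = (C−B)/|BC| = (0.9732,0.2299); ey = (-0.2299,0.9732)
P = B + 2.06·ex + 3.36·ey = (0.6305,4.5422)

0.63 4.54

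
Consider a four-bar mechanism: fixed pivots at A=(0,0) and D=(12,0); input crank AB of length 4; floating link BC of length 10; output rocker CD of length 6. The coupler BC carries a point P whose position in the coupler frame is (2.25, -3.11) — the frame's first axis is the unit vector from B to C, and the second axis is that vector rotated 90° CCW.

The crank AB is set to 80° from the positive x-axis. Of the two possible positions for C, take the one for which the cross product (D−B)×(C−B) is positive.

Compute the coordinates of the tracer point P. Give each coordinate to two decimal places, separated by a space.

3.49 1.31

A=(0,0), D=(12.00,0)
B = A + 4.00·(cos80°, sin80°) = (0.6946, 3.9392)
|BD| = 11.9720
circle(B,10.00) ∩ circle(D,6.00): a=8.6589, h=5.0023
  candidates: C₊=(10.5173,5.8139) cross=59.888; C₋=(7.2254,-3.6336) cross=-59.888
  mode + wants cross > 0 → take C=(10.5173,5.8139) (cross=59.888)
ex = (C−B)/|BC| = (0.9823,0.1875); ey = (-0.1875,0.9823)
P = B + 2.25·ex + -3.11·ey = (3.4877,1.3062)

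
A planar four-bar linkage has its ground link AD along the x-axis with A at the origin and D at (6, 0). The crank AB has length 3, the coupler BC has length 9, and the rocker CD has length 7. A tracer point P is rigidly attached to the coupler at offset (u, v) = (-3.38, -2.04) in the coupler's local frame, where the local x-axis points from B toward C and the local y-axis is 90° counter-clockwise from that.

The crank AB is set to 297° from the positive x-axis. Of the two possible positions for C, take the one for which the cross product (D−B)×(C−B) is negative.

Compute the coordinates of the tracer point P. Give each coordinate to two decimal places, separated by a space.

-2.52 -3.36

A=(0,0), D=(6.00,0)
B = A + 3.00·(cos297°, sin297°) = (1.3620, -2.6730)
|BD| = 5.3532
circle(B,9.00) ∩ circle(D,7.00): a=5.6655, h=6.9930
  candidates: C₊=(2.7787,6.2148) cross=37.435; C₋=(9.7624,-5.9029) cross=-37.435
  mode - wants cross < 0 → take C=(9.7624,-5.9029) (cross=-37.435)
ex = (C−B)/|BC| = (0.9334,-0.3589); ey = (0.3589,0.9334)
P = B + -3.38·ex + -2.04·ey = (-2.5250,-3.3641)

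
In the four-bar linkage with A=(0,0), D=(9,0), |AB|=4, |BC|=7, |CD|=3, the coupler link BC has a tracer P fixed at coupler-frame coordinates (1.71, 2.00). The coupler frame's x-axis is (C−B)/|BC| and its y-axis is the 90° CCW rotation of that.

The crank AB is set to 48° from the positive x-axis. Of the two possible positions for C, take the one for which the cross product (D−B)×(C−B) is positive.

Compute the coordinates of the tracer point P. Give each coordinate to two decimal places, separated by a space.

4.40 4.96

A=(0,0), D=(9.00,0)
B = A + 4.00·(cos48°, sin48°) = (2.6765, 2.9726)
|BD| = 6.9873
circle(B,7.00) ∩ circle(D,3.00): a=6.3560, h=2.9328
  candidates: C₊=(9.6763,2.9228) cross=20.493; C₋=(7.1810,-2.3856) cross=-20.493
  mode + wants cross > 0 → take C=(9.6763,2.9228) (cross=20.493)
ex = (C−B)/|BC| = (1.0000,-0.0071); ey = (0.0071,1.0000)
P = B + 1.71·ex + 2.00·ey = (4.4007,4.9604)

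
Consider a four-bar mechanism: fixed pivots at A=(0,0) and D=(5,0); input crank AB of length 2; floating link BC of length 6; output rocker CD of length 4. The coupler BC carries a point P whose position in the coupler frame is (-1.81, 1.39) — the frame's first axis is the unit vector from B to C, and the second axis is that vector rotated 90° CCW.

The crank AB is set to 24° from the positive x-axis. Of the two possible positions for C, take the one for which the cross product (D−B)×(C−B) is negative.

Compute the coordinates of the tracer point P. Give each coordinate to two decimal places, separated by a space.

A=(0,0), D=(5.00,0)
B = A + 2.00·(cos24°, sin24°) = (1.8271, 0.8135)
|BD| = 3.2755
circle(B,6.00) ∩ circle(D,4.00): a=4.6907, h=3.7413
  candidates: C₊=(7.3000,3.2726) cross=12.255; C₋=(5.4417,-3.9755) cross=-12.255
  mode - wants cross < 0 → take C=(5.4417,-3.9755) (cross=-12.255)
ex = (C−B)/|BC| = (0.6024,-0.7982); ey = (0.7982,0.6024)
P = B + -1.81·ex + 1.39·ey = (1.8461,3.0955)

1.85 3.10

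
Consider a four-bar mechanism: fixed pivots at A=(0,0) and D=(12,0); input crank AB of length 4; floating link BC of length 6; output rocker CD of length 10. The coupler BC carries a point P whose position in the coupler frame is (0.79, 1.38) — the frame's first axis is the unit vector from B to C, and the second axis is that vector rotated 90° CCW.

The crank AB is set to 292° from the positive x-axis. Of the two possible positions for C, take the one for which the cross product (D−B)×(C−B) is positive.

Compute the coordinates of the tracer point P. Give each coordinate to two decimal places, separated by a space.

A=(0,0), D=(12.00,0)
B = A + 4.00·(cos292°, sin292°) = (1.4984, -3.7087)
|BD| = 11.1372
circle(B,6.00) ∩ circle(D,10.00): a=2.6954, h=5.3605
  candidates: C₊=(2.2549,2.2434) cross=59.701; C₋=(5.8250,-7.8657) cross=-59.701
  mode + wants cross > 0 → take C=(2.2549,2.2434) (cross=59.701)
ex = (C−B)/|BC| = (0.1261,0.9920); ey = (-0.9920,0.1261)
P = B + 0.79·ex + 1.38·ey = (0.2290,-2.7511)

0.23 -2.75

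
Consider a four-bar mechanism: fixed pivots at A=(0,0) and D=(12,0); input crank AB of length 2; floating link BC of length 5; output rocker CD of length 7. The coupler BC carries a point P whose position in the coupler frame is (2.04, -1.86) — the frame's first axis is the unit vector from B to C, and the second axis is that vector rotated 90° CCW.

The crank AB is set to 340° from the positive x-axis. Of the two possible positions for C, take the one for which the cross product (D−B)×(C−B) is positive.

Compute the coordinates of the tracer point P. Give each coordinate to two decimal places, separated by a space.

A=(0,0), D=(12.00,0)
B = A + 2.00·(cos340°, sin340°) = (1.8794, -0.6840)
|BD| = 10.1437
circle(B,5.00) ∩ circle(D,7.00): a=3.8889, h=3.1427
  candidates: C₊=(5.5475,2.7138) cross=31.879; C₋=(5.9713,-3.5574) cross=-31.879
  mode + wants cross > 0 → take C=(5.5475,2.7138) (cross=31.879)
ex = (C−B)/|BC| = (0.7336,0.6796); ey = (-0.6796,0.7336)
P = B + 2.04·ex + -1.86·ey = (4.6400,-0.6622)

4.64 -0.66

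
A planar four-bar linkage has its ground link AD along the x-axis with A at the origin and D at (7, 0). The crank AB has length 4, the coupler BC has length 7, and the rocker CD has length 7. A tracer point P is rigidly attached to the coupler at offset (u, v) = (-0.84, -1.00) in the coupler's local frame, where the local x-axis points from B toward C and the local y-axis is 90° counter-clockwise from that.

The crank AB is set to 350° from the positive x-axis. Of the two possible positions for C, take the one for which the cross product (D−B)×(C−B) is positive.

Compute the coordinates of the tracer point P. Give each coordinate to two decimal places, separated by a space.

A=(0,0), D=(7.00,0)
B = A + 4.00·(cos350°, sin350°) = (3.9392, -0.6946)
|BD| = 3.1386
circle(B,7.00) ∩ circle(D,7.00): a=1.5693, h=6.8218
  candidates: C₊=(3.9599,6.3054) cross=21.411; C₋=(6.9793,-7.0000) cross=-21.411
  mode + wants cross > 0 → take C=(3.9599,6.3054) (cross=21.411)
ex = (C−B)/|BC| = (0.0030,1.0000); ey = (-1.0000,0.0030)
P = B + -0.84·ex + -1.00·ey = (4.9367,-1.5375)

4.94 -1.54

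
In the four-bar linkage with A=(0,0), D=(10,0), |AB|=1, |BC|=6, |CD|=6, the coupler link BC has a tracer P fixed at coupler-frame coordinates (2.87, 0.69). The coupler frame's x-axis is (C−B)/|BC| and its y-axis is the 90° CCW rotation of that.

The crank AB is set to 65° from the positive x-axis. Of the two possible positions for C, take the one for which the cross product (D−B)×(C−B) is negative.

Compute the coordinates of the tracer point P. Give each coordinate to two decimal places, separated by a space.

A=(0,0), D=(10.00,0)
B = A + 1.00·(cos65°, sin65°) = (0.4226, 0.9063)
|BD| = 9.6202
circle(B,6.00) ∩ circle(D,6.00): a=4.8101, h=3.5865
  candidates: C₊=(5.5492,4.0237) cross=34.503; C₋=(4.8734,-3.1174) cross=-34.503
  mode - wants cross < 0 → take C=(4.8734,-3.1174) (cross=-34.503)
ex = (C−B)/|BC| = (0.7418,-0.6706); ey = (0.6706,0.7418)
P = B + 2.87·ex + 0.69·ey = (3.0143,-0.5065)

3.01 -0.51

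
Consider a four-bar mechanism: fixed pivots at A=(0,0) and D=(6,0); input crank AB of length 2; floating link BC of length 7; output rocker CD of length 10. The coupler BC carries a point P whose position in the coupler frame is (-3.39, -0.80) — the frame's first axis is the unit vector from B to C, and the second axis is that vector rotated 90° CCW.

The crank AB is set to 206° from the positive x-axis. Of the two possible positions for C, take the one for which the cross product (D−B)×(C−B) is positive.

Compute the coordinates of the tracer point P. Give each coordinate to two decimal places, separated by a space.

A=(0,0), D=(6.00,0)
B = A + 2.00·(cos206°, sin206°) = (-1.7976, -0.8767)
|BD| = 7.8467
circle(B,7.00) ∩ circle(D,10.00): a=0.6736, h=6.9675
  candidates: C₊=(-1.9067,6.1224) cross=54.672; C₋=(-0.3497,-7.7254) cross=-54.672
  mode + wants cross > 0 → take C=(-1.9067,6.1224) (cross=54.672)
ex = (C−B)/|BC| = (-0.0156,0.9999); ey = (-0.9999,-0.0156)
P = B + -3.39·ex + -0.80·ey = (-0.9448,-4.2539)

-0.94 -4.25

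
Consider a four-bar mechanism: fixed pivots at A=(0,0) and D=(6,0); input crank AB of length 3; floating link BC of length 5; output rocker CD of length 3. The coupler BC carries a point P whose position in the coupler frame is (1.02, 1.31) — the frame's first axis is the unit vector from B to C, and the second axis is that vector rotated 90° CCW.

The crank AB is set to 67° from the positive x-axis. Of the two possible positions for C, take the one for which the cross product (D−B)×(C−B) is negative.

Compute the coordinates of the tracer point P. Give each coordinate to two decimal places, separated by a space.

A=(0,0), D=(6.00,0)
B = A + 3.00·(cos67°, sin67°) = (1.1722, 2.7615)
|BD| = 5.5618
circle(B,5.00) ∩ circle(D,3.00): a=4.2193, h=2.6828
  candidates: C₊=(6.1667,2.9954) cross=14.921; C₋=(3.5026,-1.6622) cross=-14.921
  mode - wants cross < 0 → take C=(3.5026,-1.6622) (cross=-14.921)
ex = (C−B)/|BC| = (0.4661,-0.8847); ey = (0.8847,0.4661)
P = B + 1.02·ex + 1.31·ey = (2.8066,2.4696)

2.81 2.47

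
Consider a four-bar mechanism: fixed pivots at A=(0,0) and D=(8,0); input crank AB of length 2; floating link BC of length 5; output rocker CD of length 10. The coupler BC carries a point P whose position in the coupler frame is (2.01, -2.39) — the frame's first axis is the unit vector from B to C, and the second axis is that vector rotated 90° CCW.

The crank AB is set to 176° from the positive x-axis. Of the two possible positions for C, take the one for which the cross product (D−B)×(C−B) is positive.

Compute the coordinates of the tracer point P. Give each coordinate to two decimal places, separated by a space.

A=(0,0), D=(8.00,0)
B = A + 2.00·(cos176°, sin176°) = (-1.9951, 0.1395)
|BD| = 9.9961
circle(B,5.00) ∩ circle(D,10.00): a=1.2466, h=4.8421
  candidates: C₊=(-0.6811,4.9638) cross=48.402; C₋=(-0.8162,-4.7195) cross=-48.402
  mode + wants cross > 0 → take C=(-0.6811,4.9638) (cross=48.402)
ex = (C−B)/|BC| = (0.2628,0.9648); ey = (-0.9648,0.2628)
P = B + 2.01·ex + -2.39·ey = (0.8391,1.4507)

0.84 1.45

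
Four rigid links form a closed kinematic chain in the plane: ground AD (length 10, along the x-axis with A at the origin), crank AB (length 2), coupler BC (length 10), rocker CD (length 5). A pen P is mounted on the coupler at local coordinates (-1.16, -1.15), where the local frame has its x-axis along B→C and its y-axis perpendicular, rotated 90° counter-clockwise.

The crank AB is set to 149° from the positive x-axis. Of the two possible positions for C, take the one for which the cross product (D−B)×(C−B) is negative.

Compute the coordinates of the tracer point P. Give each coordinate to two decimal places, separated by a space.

-3.29 0.61

A=(0,0), D=(10.00,0)
B = A + 2.00·(cos149°, sin149°) = (-1.7143, 1.0301)
|BD| = 11.7595
circle(B,10.00) ∩ circle(D,5.00): a=9.0687, h=4.2142
  candidates: C₊=(7.6886,4.4337) cross=49.557; C₋=(6.9503,-3.9623) cross=-49.557
  mode - wants cross < 0 → take C=(6.9503,-3.9623) (cross=-49.557)
ex = (C−B)/|BC| = (0.8665,-0.4992); ey = (0.4992,0.8665)
P = B + -1.16·ex + -1.15·ey = (-3.2936,0.6128)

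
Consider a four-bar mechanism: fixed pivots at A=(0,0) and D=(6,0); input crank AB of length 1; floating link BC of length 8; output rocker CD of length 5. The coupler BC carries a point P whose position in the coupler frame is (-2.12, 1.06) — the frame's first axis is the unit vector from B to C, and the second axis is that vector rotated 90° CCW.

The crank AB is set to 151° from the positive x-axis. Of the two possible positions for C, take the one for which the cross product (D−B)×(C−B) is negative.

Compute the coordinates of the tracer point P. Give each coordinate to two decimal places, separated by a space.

A=(0,0), D=(6.00,0)
B = A + 1.00·(cos151°, sin151°) = (-0.8746, 0.4848)
|BD| = 6.8917
circle(B,8.00) ∩ circle(D,5.00): a=6.2753, h=4.9619
  candidates: C₊=(5.7342,4.9929) cross=34.196; C₋=(5.0361,-4.9062) cross=-34.196
  mode - wants cross < 0 → take C=(5.0361,-4.9062) (cross=-34.196)
ex = (C−B)/|BC| = (0.7388,-0.6739); ey = (0.6739,0.7388)
P = B + -2.12·ex + 1.06·ey = (-1.7267,2.6966)

-1.73 2.70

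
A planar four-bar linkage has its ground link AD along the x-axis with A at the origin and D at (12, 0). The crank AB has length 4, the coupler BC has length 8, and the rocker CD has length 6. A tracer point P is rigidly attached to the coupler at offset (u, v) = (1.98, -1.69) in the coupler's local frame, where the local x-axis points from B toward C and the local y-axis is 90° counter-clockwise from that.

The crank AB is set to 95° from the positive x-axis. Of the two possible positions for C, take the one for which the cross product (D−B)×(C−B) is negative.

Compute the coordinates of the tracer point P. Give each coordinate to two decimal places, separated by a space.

A=(0,0), D=(12.00,0)
B = A + 4.00·(cos95°, sin95°) = (-0.3486, 3.9848)
|BD| = 12.9756
circle(B,8.00) ∩ circle(D,6.00): a=7.5668, h=2.5969
  candidates: C₊=(7.6500,4.1325) cross=33.697; C₋=(6.0550,-0.8104) cross=-33.697
  mode - wants cross < 0 → take C=(6.0550,-0.8104) (cross=-33.697)
ex = (C−B)/|BC| = (0.8005,-0.5994); ey = (0.5994,0.8005)
P = B + 1.98·ex + -1.69·ey = (0.2233,1.4452)

0.22 1.45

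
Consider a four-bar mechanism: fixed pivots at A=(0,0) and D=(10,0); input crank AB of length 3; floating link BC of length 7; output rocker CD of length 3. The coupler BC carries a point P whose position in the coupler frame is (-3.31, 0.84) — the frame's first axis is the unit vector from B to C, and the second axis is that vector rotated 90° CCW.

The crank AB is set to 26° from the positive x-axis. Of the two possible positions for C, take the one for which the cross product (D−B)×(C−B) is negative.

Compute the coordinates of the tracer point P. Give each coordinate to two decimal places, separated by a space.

A=(0,0), D=(10.00,0)
B = A + 3.00·(cos26°, sin26°) = (2.6964, 1.3151)
|BD| = 7.4211
circle(B,7.00) ∩ circle(D,3.00): a=6.4056, h=2.8229
  candidates: C₊=(9.5008,2.9582) cross=20.949; C₋=(8.5003,-2.5983) cross=-20.949
  mode - wants cross < 0 → take C=(8.5003,-2.5983) (cross=-20.949)
ex = (C−B)/|BC| = (0.8291,-0.5591); ey = (0.5591,0.8291)
P = B + -3.31·ex + 0.84·ey = (0.4216,3.8620)

0.42 3.86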